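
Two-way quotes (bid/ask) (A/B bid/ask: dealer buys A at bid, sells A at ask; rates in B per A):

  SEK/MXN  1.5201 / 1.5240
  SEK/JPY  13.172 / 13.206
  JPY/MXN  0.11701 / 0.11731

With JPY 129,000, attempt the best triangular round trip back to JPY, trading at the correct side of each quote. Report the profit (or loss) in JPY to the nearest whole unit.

Net profit: JPY 1,461

Best loop JPY → MXN → SEK → JPY:
JPY 129,000 × 0.11701 (sell JPY at bid) = MXN 15,094.29
MXN 15,094.29 ÷ 1.5240 (buy SEK at ask) = SEK 9,904.39
SEK 9,904.39 × 13.172 (sell SEK at bid) = JPY 130,461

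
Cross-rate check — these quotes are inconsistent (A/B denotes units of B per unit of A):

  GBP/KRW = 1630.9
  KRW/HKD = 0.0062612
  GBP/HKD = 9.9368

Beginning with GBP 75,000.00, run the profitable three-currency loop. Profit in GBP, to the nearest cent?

Profit: GBP 2,072.53

Profitable loop is GBP → KRW → HKD → GBP:
GBP 75,000.00 × 1630.9 = KRW 122,317,500
KRW 122,317,500 × 0.0062612 = HKD 765,854.33
HKD 765,854.33 ÷ 9.9368 = GBP 77,072.53
Profit = GBP 77,072.53 − GBP 75,000.00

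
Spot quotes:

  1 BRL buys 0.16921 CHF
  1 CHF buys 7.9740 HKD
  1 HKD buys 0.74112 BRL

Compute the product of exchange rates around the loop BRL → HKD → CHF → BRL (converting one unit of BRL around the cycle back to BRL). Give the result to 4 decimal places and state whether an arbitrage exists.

1.0000 (no arbitrage)

Around BRL → HKD → CHF → BRL: 1 ÷ 0.74112 ÷ 7.9740 ÷ 0.16921 = 1.000021
Product ≈ 1 (deviation 0.002%, within rounding noise).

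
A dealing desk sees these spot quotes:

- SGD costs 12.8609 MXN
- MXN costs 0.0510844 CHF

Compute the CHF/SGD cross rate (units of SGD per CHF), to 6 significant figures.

1 CHF ÷ 0.0510844 = 19.5754 MXN
19.5754 MXN ÷ 12.8609 = 1.52209 SGD

CHF/SGD = 1.52209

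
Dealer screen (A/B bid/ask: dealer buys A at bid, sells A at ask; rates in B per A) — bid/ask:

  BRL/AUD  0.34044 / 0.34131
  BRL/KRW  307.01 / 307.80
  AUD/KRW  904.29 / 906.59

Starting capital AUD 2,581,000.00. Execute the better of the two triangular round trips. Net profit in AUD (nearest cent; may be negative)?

Net profit: AUD 473.67

Best loop AUD → KRW → BRL → AUD:
AUD 2,581,000.00 × 904.29 (sell AUD at bid) = KRW 2,333,972,490
KRW 2,333,972,490 ÷ 307.80 (buy BRL at ask) = BRL 7,582,756.63
BRL 7,582,756.63 × 0.34044 (sell BRL at bid) = AUD 2,581,473.67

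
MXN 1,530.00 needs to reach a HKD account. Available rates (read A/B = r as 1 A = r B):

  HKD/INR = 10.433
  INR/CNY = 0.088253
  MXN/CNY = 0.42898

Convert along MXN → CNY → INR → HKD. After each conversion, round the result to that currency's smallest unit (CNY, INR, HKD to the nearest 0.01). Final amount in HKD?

MXN 1,530.00 × 0.42898 = CNY 656.34
CNY 656.34 ÷ 0.088253 = INR 7,437.03
INR 7,437.03 ÷ 10.433 = HKD 712.84

HKD 712.84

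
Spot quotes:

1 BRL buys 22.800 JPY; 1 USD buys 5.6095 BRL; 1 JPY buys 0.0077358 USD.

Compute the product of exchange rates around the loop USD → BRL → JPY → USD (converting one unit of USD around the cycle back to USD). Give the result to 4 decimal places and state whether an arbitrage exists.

0.9894 (arbitrage exists)

Around USD → BRL → JPY → USD: 1 × 5.6095 × 22.800 × 0.0077358 = 0.989383
Product < 1; profitable direction is USD → JPY → BRL → USD.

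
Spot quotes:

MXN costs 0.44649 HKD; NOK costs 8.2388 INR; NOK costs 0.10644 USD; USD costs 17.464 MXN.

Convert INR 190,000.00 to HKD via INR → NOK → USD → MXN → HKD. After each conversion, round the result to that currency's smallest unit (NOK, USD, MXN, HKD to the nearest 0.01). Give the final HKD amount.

HKD 19,140.37

INR 190,000.00 ÷ 8.2388 = NOK 23,061.61
NOK 23,061.61 × 0.10644 = USD 2,454.68
USD 2,454.68 × 17.464 = MXN 42,868.53
MXN 42,868.53 × 0.44649 = HKD 19,140.37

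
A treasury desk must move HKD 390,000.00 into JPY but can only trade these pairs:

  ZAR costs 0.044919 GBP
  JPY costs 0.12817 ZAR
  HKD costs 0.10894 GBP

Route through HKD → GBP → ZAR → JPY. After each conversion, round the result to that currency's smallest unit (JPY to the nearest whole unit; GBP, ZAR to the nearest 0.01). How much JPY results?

HKD 390,000.00 × 0.10894 = GBP 42,486.60
GBP 42,486.60 ÷ 0.044919 = ZAR 945,849.20
ZAR 945,849.20 ÷ 0.12817 = JPY 7,379,646

JPY 7,379,646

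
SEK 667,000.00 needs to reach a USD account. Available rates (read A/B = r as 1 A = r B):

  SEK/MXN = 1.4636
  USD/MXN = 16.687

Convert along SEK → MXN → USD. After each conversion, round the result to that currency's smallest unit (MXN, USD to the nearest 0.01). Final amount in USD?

USD 58,501.90

SEK 667,000.00 × 1.4636 = MXN 976,221.20
MXN 976,221.20 ÷ 16.687 = USD 58,501.90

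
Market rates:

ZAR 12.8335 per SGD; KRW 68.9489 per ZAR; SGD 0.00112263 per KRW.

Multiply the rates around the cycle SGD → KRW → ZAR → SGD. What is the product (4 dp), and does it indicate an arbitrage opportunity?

Around SGD → KRW → ZAR → SGD: 1 ÷ 0.00112263 ÷ 68.9489 ÷ 12.8335 = 1.006679
Product > 1; profitable direction is SGD → KRW → ZAR → SGD.

1.0067 (arbitrage exists)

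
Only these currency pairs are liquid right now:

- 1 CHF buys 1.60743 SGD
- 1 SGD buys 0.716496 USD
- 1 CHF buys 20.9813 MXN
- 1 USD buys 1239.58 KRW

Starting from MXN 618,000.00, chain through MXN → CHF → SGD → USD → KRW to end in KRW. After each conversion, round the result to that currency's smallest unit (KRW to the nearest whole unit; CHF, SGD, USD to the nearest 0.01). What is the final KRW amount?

KRW 42,051,016

MXN 618,000.00 ÷ 20.9813 = CHF 29,454.80
CHF 29,454.80 × 1.60743 = SGD 47,346.53
SGD 47,346.53 × 0.716496 = USD 33,923.60
USD 33,923.60 × 1239.58 = KRW 42,051,016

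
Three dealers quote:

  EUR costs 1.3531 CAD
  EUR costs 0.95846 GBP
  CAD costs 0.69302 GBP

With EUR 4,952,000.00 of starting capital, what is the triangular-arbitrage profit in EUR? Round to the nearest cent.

Profitable loop is EUR → GBP → CAD → EUR:
EUR 4,952,000.00 × 0.95846 = GBP 4,746,293.92
GBP 4,746,293.92 ÷ 0.69302 = CAD 6,848,711.32
CAD 6,848,711.32 ÷ 1.3531 = EUR 5,061,496.80
Profit = EUR 5,061,496.80 − EUR 4,952,000.00

Profit: EUR 109,496.80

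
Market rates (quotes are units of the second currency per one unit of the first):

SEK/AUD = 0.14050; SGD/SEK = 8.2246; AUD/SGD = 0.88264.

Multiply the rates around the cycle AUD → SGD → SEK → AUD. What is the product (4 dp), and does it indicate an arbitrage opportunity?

1.0199 (arbitrage exists)

Around AUD → SGD → SEK → AUD: 1 × 0.88264 × 8.2246 × 0.14050 = 1.019940
Product > 1; profitable direction is AUD → SGD → SEK → AUD.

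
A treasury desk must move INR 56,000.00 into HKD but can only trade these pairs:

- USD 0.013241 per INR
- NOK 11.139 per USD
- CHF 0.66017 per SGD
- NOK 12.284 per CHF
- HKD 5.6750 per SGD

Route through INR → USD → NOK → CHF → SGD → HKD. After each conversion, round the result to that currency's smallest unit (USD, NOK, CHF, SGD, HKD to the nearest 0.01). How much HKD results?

HKD 5,779.99

INR 56,000.00 × 0.013241 = USD 741.50
USD 741.50 × 11.139 = NOK 8,259.57
NOK 8,259.57 ÷ 12.284 = CHF 672.38
CHF 672.38 ÷ 0.66017 = SGD 1,018.50
SGD 1,018.50 × 5.6750 = HKD 5,779.99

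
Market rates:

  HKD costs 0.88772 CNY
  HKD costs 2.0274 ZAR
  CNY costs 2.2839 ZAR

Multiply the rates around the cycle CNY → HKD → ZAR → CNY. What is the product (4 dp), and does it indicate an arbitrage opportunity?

Around CNY → HKD → ZAR → CNY: 1 ÷ 0.88772 × 2.0274 ÷ 2.2839 = 0.999969
Product ≈ 1 (deviation 0.003%, within rounding noise).

1.0000 (no arbitrage)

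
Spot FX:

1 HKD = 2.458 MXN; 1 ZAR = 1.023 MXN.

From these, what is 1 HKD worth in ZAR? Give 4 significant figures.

HKD/ZAR = 2.403

1 HKD × 2.458 = 2.458 MXN
2.458 MXN ÷ 1.023 = 2.40274 ZAR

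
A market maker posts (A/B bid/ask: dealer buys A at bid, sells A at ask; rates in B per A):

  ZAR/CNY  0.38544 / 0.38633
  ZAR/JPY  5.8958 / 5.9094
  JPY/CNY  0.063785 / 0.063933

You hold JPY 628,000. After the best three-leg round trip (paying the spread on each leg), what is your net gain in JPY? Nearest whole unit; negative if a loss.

Net profit: JPY 12,690

Best loop JPY → ZAR → CNY → JPY:
JPY 628,000 ÷ 5.9094 (buy ZAR at ask) = ZAR 106,271.36
ZAR 106,271.36 × 0.38544 (sell ZAR at bid) = CNY 40,961.23
CNY 40,961.23 ÷ 0.063933 (buy JPY at ask) = JPY 640,690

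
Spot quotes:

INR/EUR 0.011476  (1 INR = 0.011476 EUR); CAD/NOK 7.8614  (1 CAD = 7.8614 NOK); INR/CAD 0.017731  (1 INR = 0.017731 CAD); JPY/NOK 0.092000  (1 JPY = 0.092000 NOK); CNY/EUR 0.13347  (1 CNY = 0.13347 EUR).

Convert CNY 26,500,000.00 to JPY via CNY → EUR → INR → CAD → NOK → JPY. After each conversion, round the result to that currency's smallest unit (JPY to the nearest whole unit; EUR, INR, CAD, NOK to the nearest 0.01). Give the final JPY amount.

JPY 466,964,958

CNY 26,500,000.00 × 0.13347 = EUR 3,536,955.00
EUR 3,536,955.00 ÷ 0.011476 = INR 308,204,513.77
INR 308,204,513.77 × 0.017731 = CAD 5,464,774.23
CAD 5,464,774.23 × 7.8614 = NOK 42,960,776.13
NOK 42,960,776.13 ÷ 0.092000 = JPY 466,964,958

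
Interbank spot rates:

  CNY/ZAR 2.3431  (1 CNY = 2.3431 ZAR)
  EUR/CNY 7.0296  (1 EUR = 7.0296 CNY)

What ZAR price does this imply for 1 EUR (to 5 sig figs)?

1 EUR × 7.0296 = 7.0296 CNY
7.0296 CNY × 2.3431 = 16.4711 ZAR

EUR/ZAR = 16.471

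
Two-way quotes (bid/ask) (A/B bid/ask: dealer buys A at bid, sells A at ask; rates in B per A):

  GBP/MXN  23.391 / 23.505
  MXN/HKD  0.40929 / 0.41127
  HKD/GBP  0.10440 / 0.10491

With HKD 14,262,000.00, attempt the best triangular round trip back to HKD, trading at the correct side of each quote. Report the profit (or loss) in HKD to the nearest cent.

Best loop HKD → GBP → MXN → HKD:
HKD 14,262,000.00 × 0.10440 (sell HKD at bid) = GBP 1,488,952.80
GBP 1,488,952.80 × 23.391 (sell GBP at bid) = MXN 34,828,094.94
MXN 34,828,094.94 × 0.40929 (sell MXN at bid) = HKD 14,254,790.98

Net result: HKD -7,209.02 (no profitable arbitrage after spreads)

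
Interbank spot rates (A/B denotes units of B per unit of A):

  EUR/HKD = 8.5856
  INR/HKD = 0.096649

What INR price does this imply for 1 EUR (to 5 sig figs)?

EUR/INR = 88.833

1 EUR × 8.5856 = 8.5856 HKD
8.5856 HKD ÷ 0.096649 = 88.8328 INR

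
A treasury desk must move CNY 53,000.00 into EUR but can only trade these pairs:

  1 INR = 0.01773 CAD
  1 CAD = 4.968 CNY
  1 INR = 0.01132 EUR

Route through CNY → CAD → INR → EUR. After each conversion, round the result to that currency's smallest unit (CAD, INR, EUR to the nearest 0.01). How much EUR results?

EUR 6,811.33

CNY 53,000.00 ÷ 4.968 = CAD 10,668.28
CAD 10,668.28 ÷ 0.01773 = INR 601,707.84
INR 601,707.84 × 0.01132 = EUR 6,811.33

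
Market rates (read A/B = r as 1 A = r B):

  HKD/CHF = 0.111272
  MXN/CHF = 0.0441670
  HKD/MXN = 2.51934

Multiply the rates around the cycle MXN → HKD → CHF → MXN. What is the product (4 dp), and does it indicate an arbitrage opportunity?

1.0000 (no arbitrage)

Around MXN → HKD → CHF → MXN: 1 ÷ 2.51934 × 0.111272 ÷ 0.0441670 = 1.000003
Product ≈ 1 (deviation 0.000%, within rounding noise).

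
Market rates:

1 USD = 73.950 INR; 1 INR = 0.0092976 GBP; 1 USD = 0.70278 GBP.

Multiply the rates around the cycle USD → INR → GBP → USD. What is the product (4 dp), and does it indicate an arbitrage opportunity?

Around USD → INR → GBP → USD: 1 × 73.950 × 0.0092976 ÷ 0.70278 = 0.978340
Product < 1; profitable direction is USD → GBP → INR → USD.

0.9783 (arbitrage exists)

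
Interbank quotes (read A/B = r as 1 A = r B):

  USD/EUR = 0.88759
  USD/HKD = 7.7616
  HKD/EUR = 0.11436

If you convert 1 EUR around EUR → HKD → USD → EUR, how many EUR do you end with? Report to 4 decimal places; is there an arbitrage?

1.0000 (no arbitrage)

Around EUR → HKD → USD → EUR: 1 ÷ 0.11436 ÷ 7.7616 × 0.88759 = 0.999970
Product ≈ 1 (deviation 0.003%, within rounding noise).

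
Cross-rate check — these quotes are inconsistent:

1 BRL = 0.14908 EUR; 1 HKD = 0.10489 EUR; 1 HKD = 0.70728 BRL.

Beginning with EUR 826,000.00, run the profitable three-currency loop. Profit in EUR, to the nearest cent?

Profitable loop is EUR → HKD → BRL → EUR:
EUR 826,000.00 ÷ 0.10489 = HKD 7,874,916.58
HKD 7,874,916.58 × 0.70728 = BRL 5,569,771.00
BRL 5,569,771.00 × 0.14908 = EUR 830,341.46
Profit = EUR 830,341.46 − EUR 826,000.00

Profit: EUR 4,341.46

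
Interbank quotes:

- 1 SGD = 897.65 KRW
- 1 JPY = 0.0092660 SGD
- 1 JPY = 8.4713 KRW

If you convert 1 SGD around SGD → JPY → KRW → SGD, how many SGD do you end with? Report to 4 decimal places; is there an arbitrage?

Around SGD → JPY → KRW → SGD: 1 ÷ 0.0092660 × 8.4713 ÷ 897.65 = 1.018476
Product > 1; profitable direction is SGD → JPY → KRW → SGD.

1.0185 (arbitrage exists)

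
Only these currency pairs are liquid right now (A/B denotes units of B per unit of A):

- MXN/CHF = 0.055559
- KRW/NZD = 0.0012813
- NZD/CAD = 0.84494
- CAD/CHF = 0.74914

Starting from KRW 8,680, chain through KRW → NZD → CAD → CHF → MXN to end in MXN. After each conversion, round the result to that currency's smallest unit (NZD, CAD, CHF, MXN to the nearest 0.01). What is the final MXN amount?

KRW 8,680 × 0.0012813 = NZD 11.12
NZD 11.12 × 0.84494 = CAD 9.40
CAD 9.40 × 0.74914 = CHF 7.04
CHF 7.04 ÷ 0.055559 = MXN 126.71

MXN 126.71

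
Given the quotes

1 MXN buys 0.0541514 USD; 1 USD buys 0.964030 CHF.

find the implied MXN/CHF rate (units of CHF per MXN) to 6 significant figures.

1 MXN × 0.0541514 = 0.0541514 USD
0.0541514 USD × 0.964030 = 0.0522036 CHF

MXN/CHF = 0.0522036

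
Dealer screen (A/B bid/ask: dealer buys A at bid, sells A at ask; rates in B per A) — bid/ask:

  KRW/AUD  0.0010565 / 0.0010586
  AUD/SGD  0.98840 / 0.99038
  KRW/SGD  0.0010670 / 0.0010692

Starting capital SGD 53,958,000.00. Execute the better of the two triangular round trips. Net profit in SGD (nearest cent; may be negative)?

Best loop SGD → AUD → KRW → SGD:
SGD 53,958,000.00 ÷ 0.99038 (buy AUD at ask) = AUD 54,482,117.97
AUD 54,482,117.97 ÷ 0.0010586 (buy KRW at ask) = KRW 51,466,198,729
KRW 51,466,198,729 × 0.0010670 (sell KRW at bid) = SGD 54,914,434.04

Net profit: SGD 956,434.04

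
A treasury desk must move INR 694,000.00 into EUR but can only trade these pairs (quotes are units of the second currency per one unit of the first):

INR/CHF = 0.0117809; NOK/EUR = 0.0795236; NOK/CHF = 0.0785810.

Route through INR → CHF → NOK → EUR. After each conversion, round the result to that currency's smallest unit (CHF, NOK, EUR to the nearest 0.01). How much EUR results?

INR 694,000.00 × 0.0117809 = CHF 8,175.94
CHF 8,175.94 ÷ 0.0785810 = NOK 104,044.74
NOK 104,044.74 × 0.0795236 = EUR 8,274.01

EUR 8,274.01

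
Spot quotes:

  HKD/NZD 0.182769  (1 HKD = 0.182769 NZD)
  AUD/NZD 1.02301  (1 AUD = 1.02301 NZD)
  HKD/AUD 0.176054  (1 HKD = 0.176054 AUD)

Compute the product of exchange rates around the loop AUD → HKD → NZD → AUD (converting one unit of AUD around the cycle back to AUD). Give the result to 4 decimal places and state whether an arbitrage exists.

Around AUD → HKD → NZD → AUD: 1 ÷ 0.176054 × 0.182769 ÷ 1.02301 = 1.014791
Product > 1; profitable direction is AUD → HKD → NZD → AUD.

1.0148 (arbitrage exists)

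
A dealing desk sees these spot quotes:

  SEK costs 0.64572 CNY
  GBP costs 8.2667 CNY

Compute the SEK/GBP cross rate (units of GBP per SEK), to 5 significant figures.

1 SEK × 0.64572 = 0.64572 CNY
0.64572 CNY ÷ 8.2667 = 0.078111 GBP

SEK/GBP = 0.078111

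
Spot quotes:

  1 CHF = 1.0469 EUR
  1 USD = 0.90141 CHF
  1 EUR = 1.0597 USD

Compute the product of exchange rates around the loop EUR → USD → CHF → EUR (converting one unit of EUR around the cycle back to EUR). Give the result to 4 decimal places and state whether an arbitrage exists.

Around EUR → USD → CHF → EUR: 1 × 1.0597 × 0.90141 × 1.0469 = 1.000024
Product ≈ 1 (deviation 0.002%, within rounding noise).

1.0000 (no arbitrage)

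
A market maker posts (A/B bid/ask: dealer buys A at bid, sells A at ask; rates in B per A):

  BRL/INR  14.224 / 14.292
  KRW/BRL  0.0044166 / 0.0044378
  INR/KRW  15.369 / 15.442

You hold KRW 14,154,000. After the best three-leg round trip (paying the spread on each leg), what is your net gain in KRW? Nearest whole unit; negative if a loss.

Best loop KRW → INR → BRL → KRW:
KRW 14,154,000 ÷ 15.442 (buy INR at ask) = INR 916,591.12
INR 916,591.12 ÷ 14.292 (buy BRL at ask) = BRL 64,133.16
BRL 64,133.16 ÷ 0.0044378 (buy KRW at ask) = KRW 14,451,566

Net profit: KRW 297,566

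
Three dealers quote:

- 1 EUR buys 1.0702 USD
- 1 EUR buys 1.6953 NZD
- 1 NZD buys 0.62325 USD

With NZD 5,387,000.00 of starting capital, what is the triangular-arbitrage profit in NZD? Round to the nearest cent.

Profitable loop is NZD → EUR → USD → NZD:
NZD 5,387,000.00 ÷ 1.6953 = EUR 3,177,608.68
EUR 3,177,608.68 × 1.0702 = USD 3,400,676.81
USD 3,400,676.81 ÷ 0.62325 = NZD 5,456,360.71
Profit = NZD 5,456,360.71 − NZD 5,387,000.00

Profit: NZD 69,360.71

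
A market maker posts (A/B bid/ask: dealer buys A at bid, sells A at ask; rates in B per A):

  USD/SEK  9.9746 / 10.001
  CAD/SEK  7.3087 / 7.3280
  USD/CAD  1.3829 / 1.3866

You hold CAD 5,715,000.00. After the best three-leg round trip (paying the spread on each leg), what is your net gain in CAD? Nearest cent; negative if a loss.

Best loop CAD → SEK → USD → CAD:
CAD 5,715,000.00 × 7.3087 (sell CAD at bid) = SEK 41,769,220.50
SEK 41,769,220.50 ÷ 10.001 (buy USD at ask) = USD 4,176,504.40
USD 4,176,504.40 × 1.3829 (sell USD at bid) = CAD 5,775,687.93

Net profit: CAD 60,687.93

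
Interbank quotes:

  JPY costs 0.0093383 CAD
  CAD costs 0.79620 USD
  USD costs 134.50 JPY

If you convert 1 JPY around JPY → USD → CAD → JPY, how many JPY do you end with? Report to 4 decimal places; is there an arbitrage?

Around JPY → USD → CAD → JPY: 1 ÷ 134.50 ÷ 0.79620 ÷ 0.0093383 = 0.999972
Product ≈ 1 (deviation 0.003%, within rounding noise).

1.0000 (no arbitrage)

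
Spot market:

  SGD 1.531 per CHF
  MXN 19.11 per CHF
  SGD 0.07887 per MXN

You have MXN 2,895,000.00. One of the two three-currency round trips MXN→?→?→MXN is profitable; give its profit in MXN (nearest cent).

Profit: MXN 45,703.45

Profitable loop is MXN → CHF → SGD → MXN:
MXN 2,895,000.00 ÷ 19.11 = CHF 151,491.37
CHF 151,491.37 × 1.531 = SGD 231,933.28
SGD 231,933.28 ÷ 0.07887 = MXN 2,940,703.45
Profit = MXN 2,940,703.45 − MXN 2,895,000.00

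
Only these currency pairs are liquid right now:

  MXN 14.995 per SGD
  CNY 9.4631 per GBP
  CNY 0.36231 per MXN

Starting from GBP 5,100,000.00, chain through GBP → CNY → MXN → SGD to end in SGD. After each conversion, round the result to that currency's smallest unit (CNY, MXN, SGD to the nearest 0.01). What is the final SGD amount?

SGD 8,883,350.84

GBP 5,100,000.00 × 9.4631 = CNY 48,261,810.00
CNY 48,261,810.00 ÷ 0.36231 = MXN 133,205,845.82
MXN 133,205,845.82 ÷ 14.995 = SGD 8,883,350.84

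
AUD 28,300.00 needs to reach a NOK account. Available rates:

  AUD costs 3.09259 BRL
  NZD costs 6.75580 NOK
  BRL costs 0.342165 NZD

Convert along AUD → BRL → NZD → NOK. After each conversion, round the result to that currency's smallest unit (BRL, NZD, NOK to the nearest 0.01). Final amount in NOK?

AUD 28,300.00 × 3.09259 = BRL 87,520.30
BRL 87,520.30 × 0.342165 = NZD 29,946.38
NZD 29,946.38 × 6.75580 = NOK 202,311.75

NOK 202,311.75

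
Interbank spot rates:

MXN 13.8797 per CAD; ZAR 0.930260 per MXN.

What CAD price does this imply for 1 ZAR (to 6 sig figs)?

1 ZAR ÷ 0.930260 = 1.07497 MXN
1.07497 MXN ÷ 13.8797 = 0.077449 CAD

ZAR/CAD = 0.0774490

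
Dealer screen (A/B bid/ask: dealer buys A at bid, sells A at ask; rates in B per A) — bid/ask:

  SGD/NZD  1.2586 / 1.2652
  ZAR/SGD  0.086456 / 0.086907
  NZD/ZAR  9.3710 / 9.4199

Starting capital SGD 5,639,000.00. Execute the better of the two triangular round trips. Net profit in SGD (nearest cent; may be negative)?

Best loop SGD → NZD → ZAR → SGD:
SGD 5,639,000.00 × 1.2586 (sell SGD at bid) = NZD 7,097,245.40
NZD 7,097,245.40 × 9.3710 (sell NZD at bid) = ZAR 66,508,286.64
ZAR 66,508,286.64 × 0.086456 (sell ZAR at bid) = SGD 5,750,040.43

Net profit: SGD 111,040.43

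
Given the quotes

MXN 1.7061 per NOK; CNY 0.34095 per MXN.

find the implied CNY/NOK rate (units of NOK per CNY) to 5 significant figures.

CNY/NOK = 1.7191

1 CNY ÷ 0.34095 = 2.93298 MXN
2.93298 MXN ÷ 1.7061 = 1.71911 NOK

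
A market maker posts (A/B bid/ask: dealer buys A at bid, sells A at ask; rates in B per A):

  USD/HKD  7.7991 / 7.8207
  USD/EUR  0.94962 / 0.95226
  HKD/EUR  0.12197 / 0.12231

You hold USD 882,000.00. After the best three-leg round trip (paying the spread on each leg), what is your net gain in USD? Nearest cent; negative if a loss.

Net result: USD -929.71 (no profitable arbitrage after spreads)

Best loop USD → HKD → EUR → USD:
USD 882,000.00 × 7.7991 (sell USD at bid) = HKD 6,878,806.20
HKD 6,878,806.20 × 0.12197 (sell HKD at bid) = EUR 839,007.99
EUR 839,007.99 ÷ 0.95226 (buy USD at ask) = USD 881,070.29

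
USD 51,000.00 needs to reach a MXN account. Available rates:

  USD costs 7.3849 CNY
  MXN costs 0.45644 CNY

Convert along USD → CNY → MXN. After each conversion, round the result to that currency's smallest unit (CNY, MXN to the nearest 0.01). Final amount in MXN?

USD 51,000.00 × 7.3849 = CNY 376,629.90
CNY 376,629.90 ÷ 0.45644 = MXN 825,146.57

MXN 825,146.57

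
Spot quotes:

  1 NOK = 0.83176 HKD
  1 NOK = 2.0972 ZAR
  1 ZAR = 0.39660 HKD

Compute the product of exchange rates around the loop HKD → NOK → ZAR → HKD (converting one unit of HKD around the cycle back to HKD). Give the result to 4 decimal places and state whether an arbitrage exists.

1.0000 (no arbitrage)

Around HKD → NOK → ZAR → HKD: 1 ÷ 0.83176 × 2.0972 × 0.39660 = 0.999987
Product ≈ 1 (deviation 0.001%, within rounding noise).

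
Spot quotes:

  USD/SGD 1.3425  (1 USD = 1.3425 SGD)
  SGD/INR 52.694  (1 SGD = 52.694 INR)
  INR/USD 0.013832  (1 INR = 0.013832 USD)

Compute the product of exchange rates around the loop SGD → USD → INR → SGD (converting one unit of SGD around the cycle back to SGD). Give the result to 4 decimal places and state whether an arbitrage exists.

1.0220 (arbitrage exists)

Around SGD → USD → INR → SGD: 1 ÷ 1.3425 ÷ 0.013832 ÷ 52.694 = 1.021973
Product > 1; profitable direction is SGD → USD → INR → SGD.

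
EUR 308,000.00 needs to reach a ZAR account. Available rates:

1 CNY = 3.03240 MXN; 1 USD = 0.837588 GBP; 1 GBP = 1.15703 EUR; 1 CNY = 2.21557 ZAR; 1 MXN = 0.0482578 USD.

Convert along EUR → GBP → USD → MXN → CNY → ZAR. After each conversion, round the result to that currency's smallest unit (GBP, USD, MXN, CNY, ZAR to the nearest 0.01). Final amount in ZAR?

EUR 308,000.00 ÷ 1.15703 = GBP 266,198.80
GBP 266,198.80 ÷ 0.837588 = USD 317,815.92
USD 317,815.92 ÷ 0.0482578 = MXN 6,585,793.80
MXN 6,585,793.80 ÷ 3.03240 = CNY 2,171,809.06
CNY 2,171,809.06 × 2.21557 = ZAR 4,811,795.00

ZAR 4,811,795.00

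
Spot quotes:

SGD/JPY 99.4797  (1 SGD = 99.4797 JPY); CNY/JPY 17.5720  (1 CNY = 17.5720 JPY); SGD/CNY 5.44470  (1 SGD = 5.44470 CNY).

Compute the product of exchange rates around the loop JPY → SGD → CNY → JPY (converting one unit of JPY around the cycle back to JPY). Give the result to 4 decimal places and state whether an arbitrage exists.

Around JPY → SGD → CNY → JPY: 1 ÷ 99.4797 × 5.44470 × 17.5720 = 0.961747
Product < 1; profitable direction is JPY → CNY → SGD → JPY.

0.9617 (arbitrage exists)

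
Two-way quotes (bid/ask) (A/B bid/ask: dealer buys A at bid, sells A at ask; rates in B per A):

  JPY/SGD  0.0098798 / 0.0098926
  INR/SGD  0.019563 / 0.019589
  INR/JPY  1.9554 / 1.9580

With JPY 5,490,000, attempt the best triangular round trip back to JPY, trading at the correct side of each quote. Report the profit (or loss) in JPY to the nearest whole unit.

Net profit: JPY 54,784

Best loop JPY → INR → SGD → JPY:
JPY 5,490,000 ÷ 1.9580 (buy INR at ask) = INR 2,803,881.51
INR 2,803,881.51 × 0.019563 (sell INR at bid) = SGD 54,852.33
SGD 54,852.33 ÷ 0.0098926 (buy JPY at ask) = JPY 5,544,784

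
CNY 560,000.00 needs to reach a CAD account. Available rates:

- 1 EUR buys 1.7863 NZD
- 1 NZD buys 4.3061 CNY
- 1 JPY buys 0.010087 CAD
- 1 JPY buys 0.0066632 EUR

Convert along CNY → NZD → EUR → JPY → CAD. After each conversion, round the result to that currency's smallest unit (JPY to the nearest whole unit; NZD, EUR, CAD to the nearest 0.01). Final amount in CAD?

CNY 560,000.00 ÷ 4.3061 = NZD 130,048.07
NZD 130,048.07 ÷ 1.7863 = EUR 72,803.04
EUR 72,803.04 ÷ 0.0066632 = JPY 10,926,138
JPY 10,926,138 × 0.010087 = CAD 110,211.95

CAD 110,211.95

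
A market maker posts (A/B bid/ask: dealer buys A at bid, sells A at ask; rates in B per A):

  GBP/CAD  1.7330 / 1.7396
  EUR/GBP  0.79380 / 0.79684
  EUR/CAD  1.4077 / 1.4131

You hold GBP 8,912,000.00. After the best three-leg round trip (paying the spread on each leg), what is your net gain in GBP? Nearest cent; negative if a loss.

Best loop GBP → EUR → CAD → GBP:
GBP 8,912,000.00 ÷ 0.79684 (buy EUR at ask) = EUR 11,184,177.50
EUR 11,184,177.50 × 1.4077 (sell EUR at bid) = CAD 15,743,966.67
CAD 15,743,966.67 ÷ 1.7396 (buy GBP at ask) = GBP 9,050,337.24

Net profit: GBP 138,337.24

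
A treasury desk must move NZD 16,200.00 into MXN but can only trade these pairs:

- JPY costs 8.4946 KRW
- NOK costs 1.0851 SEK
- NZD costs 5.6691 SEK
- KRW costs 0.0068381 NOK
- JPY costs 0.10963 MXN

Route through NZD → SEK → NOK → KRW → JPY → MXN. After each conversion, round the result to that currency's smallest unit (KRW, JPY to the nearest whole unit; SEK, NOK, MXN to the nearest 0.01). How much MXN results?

NZD 16,200.00 × 5.6691 = SEK 91,839.42
SEK 91,839.42 ÷ 1.0851 = NOK 84,636.83
NOK 84,636.83 ÷ 0.0068381 = KRW 12,377,244
KRW 12,377,244 ÷ 8.4946 = JPY 1,457,072
JPY 1,457,072 × 0.10963 = MXN 159,738.80

MXN 159,738.80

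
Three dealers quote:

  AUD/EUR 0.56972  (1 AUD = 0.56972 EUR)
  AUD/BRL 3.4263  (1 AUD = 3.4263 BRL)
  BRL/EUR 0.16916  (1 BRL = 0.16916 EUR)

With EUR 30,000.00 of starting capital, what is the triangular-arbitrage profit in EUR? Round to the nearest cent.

Profitable loop is EUR → AUD → BRL → EUR:
EUR 30,000.00 ÷ 0.56972 = AUD 52,657.45
AUD 52,657.45 × 3.4263 = BRL 180,420.21
BRL 180,420.21 × 0.16916 = EUR 30,519.88
Profit = EUR 30,519.88 − EUR 30,000.00

Profit: EUR 519.88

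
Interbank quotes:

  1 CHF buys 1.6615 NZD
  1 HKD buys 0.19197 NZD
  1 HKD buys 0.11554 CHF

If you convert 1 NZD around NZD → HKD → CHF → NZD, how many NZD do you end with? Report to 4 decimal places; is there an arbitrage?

1.0000 (no arbitrage)

Around NZD → HKD → CHF → NZD: 1 ÷ 0.19197 × 0.11554 × 1.6615 = 0.999998
Product ≈ 1 (deviation 0.000%, within rounding noise).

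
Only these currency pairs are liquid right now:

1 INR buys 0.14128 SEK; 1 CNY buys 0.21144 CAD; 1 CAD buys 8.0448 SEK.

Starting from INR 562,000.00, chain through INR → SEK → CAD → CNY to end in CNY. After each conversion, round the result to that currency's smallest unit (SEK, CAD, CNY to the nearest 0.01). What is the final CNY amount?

CNY 46,678.25

INR 562,000.00 × 0.14128 = SEK 79,399.36
SEK 79,399.36 ÷ 8.0448 = CAD 9,869.65
CAD 9,869.65 ÷ 0.21144 = CNY 46,678.25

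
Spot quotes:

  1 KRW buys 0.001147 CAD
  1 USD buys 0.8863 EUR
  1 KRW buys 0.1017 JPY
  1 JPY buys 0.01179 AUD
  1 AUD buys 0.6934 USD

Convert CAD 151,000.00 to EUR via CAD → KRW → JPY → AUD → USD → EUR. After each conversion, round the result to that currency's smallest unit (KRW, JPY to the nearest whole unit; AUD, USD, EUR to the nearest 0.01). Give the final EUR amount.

EUR 97,009.20

CAD 151,000.00 ÷ 0.001147 = KRW 131,647,777
KRW 131,647,777 × 0.1017 = JPY 13,388,579
JPY 13,388,579 × 0.01179 = AUD 157,851.35
AUD 157,851.35 × 0.6934 = USD 109,454.13
USD 109,454.13 × 0.8863 = EUR 97,009.20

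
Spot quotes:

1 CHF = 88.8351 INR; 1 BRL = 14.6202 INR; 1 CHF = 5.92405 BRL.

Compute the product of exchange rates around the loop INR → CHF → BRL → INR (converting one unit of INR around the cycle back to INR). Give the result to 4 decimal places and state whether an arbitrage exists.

Around INR → CHF → BRL → INR: 1 ÷ 88.8351 × 5.92405 × 14.6202 = 0.974961
Product < 1; profitable direction is INR → BRL → CHF → INR.

0.9750 (arbitrage exists)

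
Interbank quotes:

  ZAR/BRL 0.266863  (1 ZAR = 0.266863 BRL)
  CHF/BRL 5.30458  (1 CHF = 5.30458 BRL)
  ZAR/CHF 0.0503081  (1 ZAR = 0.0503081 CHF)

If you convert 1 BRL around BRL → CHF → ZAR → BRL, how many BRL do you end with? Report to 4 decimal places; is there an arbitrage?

1.0000 (no arbitrage)

Around BRL → CHF → ZAR → BRL: 1 ÷ 5.30458 ÷ 0.0503081 × 0.266863 = 0.999999
Product ≈ 1 (deviation 0.000%, within rounding noise).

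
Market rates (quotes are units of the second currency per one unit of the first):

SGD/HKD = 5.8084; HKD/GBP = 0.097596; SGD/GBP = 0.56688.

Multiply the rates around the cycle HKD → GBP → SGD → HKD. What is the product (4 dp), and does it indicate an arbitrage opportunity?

1.0000 (no arbitrage)

Around HKD → GBP → SGD → HKD: 1 × 0.097596 ÷ 0.56688 × 5.8084 = 0.999994
Product ≈ 1 (deviation 0.001%, within rounding noise).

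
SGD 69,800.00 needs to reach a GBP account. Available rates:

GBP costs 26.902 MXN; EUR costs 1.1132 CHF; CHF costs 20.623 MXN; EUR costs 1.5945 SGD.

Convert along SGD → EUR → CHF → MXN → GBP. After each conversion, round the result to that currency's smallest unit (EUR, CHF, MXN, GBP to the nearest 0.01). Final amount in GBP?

GBP 37,356.94

SGD 69,800.00 ÷ 1.5945 = EUR 43,775.48
EUR 43,775.48 × 1.1132 = CHF 48,730.86
CHF 48,730.86 × 20.623 = MXN 1,004,976.53
MXN 1,004,976.53 ÷ 26.902 = GBP 37,356.94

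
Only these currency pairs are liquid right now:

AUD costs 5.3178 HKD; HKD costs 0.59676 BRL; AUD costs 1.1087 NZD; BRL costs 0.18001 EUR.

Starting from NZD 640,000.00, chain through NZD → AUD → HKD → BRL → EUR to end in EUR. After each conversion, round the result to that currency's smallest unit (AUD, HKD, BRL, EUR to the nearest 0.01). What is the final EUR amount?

EUR 329,757.18

NZD 640,000.00 ÷ 1.1087 = AUD 577,252.64
AUD 577,252.64 × 5.3178 = HKD 3,069,714.09
HKD 3,069,714.09 × 0.59676 = BRL 1,831,882.58
BRL 1,831,882.58 × 0.18001 = EUR 329,757.18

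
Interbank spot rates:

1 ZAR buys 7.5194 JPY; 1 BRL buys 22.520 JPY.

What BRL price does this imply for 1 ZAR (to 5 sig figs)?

1 ZAR × 7.5194 = 7.5194 JPY
7.5194 JPY ÷ 22.520 = 0.333899 BRL

ZAR/BRL = 0.33390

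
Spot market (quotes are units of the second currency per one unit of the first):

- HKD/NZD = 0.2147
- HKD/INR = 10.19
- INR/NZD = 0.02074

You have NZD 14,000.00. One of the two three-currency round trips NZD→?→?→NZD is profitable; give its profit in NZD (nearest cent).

Profit: NZD 222.54

Profitable loop is NZD → INR → HKD → NZD:
NZD 14,000.00 ÷ 0.02074 = INR 675,024.11
INR 675,024.11 ÷ 10.19 = HKD 66,243.78
HKD 66,243.78 × 0.2147 = NZD 14,222.54
Profit = NZD 14,222.54 − NZD 14,000.00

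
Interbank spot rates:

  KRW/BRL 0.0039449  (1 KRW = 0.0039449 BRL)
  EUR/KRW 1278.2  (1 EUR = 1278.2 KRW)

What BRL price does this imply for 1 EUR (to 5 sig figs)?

EUR/BRL = 5.0424

1 EUR × 1278.2 = 1278.2 KRW
1278.2 KRW × 0.0039449 = 5.04237 BRL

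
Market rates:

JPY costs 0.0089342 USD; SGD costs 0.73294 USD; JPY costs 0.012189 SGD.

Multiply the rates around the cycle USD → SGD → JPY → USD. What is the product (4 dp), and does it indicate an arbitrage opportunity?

1.0000 (no arbitrage)

Around USD → SGD → JPY → USD: 1 ÷ 0.73294 ÷ 0.012189 × 0.0089342 = 1.000044
Product ≈ 1 (deviation 0.004%, within rounding noise).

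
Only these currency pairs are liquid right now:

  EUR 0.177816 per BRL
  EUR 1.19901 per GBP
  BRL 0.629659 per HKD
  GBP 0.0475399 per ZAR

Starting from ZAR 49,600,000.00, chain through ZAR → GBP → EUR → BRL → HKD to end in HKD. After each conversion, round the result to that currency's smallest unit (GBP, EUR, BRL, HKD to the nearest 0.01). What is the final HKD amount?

HKD 25,251,460.03

ZAR 49,600,000.00 × 0.0475399 = GBP 2,357,979.04
GBP 2,357,979.04 × 1.19901 = EUR 2,827,240.45
EUR 2,827,240.45 ÷ 0.177816 = BRL 15,899,809.07
BRL 15,899,809.07 ÷ 0.629659 = HKD 25,251,460.03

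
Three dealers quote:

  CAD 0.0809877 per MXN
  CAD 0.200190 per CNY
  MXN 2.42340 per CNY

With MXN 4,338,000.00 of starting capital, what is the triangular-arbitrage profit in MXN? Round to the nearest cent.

Profit: MXN 86,740.02

Profitable loop is MXN → CNY → CAD → MXN:
MXN 4,338,000.00 ÷ 2.42340 = CNY 1,790,047.04
CNY 1,790,047.04 × 0.200190 = CAD 358,349.52
CAD 358,349.52 ÷ 0.0809877 = MXN 4,424,740.02
Profit = MXN 4,424,740.02 − MXN 4,338,000.00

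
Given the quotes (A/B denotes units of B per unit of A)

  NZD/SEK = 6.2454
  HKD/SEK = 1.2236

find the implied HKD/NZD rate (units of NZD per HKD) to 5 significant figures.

HKD/NZD = 0.19592

1 HKD × 1.2236 = 1.2236 SEK
1.2236 SEK ÷ 6.2454 = 0.19592 NZD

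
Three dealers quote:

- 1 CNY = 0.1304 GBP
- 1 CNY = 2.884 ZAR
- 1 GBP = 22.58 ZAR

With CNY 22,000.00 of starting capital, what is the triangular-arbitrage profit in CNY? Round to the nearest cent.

Profitable loop is CNY → GBP → ZAR → CNY:
CNY 22,000.00 × 0.1304 = GBP 2,868.80
GBP 2,868.80 × 22.58 = ZAR 64,777.50
ZAR 64,777.50 ÷ 2.884 = CNY 22,460.99
Profit = CNY 22,460.99 − CNY 22,000.00

Profit: CNY 460.99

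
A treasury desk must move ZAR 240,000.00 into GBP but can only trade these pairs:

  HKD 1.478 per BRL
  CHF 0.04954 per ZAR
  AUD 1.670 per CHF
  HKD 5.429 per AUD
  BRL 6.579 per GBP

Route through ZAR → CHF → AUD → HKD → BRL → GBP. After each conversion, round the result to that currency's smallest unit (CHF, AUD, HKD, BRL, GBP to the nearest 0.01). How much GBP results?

ZAR 240,000.00 × 0.04954 = CHF 11,889.60
CHF 11,889.60 × 1.670 = AUD 19,855.63
AUD 19,855.63 × 5.429 = HKD 107,796.22
HKD 107,796.22 ÷ 1.478 = BRL 72,933.84
BRL 72,933.84 ÷ 6.579 = GBP 11,085.85

GBP 11,085.85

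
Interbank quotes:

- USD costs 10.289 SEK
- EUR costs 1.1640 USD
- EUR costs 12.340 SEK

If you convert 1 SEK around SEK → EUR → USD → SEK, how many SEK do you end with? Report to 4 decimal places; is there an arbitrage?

Around SEK → EUR → USD → SEK: 1 ÷ 12.340 × 1.1640 × 10.289 = 0.970535
Product < 1; profitable direction is SEK → USD → EUR → SEK.

0.9705 (arbitrage exists)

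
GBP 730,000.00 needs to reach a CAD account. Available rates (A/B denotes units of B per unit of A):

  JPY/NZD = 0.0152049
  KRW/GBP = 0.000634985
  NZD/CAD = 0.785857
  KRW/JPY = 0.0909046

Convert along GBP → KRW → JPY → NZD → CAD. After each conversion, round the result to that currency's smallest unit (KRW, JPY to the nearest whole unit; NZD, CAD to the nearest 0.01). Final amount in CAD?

GBP 730,000.00 ÷ 0.000634985 = KRW 1,149,633,456
KRW 1,149,633,456 × 0.0909046 = JPY 104,506,969
JPY 104,506,969 × 0.0152049 = NZD 1,589,018.01
NZD 1,589,018.01 × 0.785857 = CAD 1,248,740.93

CAD 1,248,740.93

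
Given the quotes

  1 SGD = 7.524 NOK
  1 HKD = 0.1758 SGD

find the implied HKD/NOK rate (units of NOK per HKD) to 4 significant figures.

HKD/NOK = 1.323

1 HKD × 0.1758 = 0.1758 SGD
0.1758 SGD × 7.524 = 1.32272 NOK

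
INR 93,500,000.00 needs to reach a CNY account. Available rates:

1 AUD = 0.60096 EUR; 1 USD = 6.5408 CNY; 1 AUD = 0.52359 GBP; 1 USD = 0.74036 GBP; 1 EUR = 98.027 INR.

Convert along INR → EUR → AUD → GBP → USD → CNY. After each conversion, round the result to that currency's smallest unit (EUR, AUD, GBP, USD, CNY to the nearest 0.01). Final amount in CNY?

INR 93,500,000.00 ÷ 98.027 = EUR 953,818.85
EUR 953,818.85 ÷ 0.60096 = AUD 1,587,158.63
AUD 1,587,158.63 × 0.52359 = GBP 831,020.39
GBP 831,020.39 ÷ 0.74036 = USD 1,122,454.47
USD 1,122,454.47 × 6.5408 = CNY 7,341,750.20

CNY 7,341,750.20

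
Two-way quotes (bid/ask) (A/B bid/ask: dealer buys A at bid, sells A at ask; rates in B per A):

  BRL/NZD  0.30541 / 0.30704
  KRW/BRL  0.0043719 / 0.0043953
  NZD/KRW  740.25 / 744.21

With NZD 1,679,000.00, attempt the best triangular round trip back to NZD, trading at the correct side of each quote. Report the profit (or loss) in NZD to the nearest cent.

Net result: NZD -7,248.53 (no profitable arbitrage after spreads)

Best loop NZD → BRL → KRW → NZD:
NZD 1,679,000.00 ÷ 0.30704 (buy BRL at ask) = BRL 5,468,342.89
BRL 5,468,342.89 ÷ 0.0043953 (buy KRW at ask) = KRW 1,244,134,163
KRW 1,244,134,163 ÷ 744.21 (buy NZD at ask) = NZD 1,671,751.47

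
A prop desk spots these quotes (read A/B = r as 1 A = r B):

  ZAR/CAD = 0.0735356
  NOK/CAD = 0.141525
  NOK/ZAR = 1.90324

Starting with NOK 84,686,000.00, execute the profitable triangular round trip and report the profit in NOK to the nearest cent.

Profitable loop is NOK → CAD → ZAR → NOK:
NOK 84,686,000.00 × 0.141525 = CAD 11,985,186.15
CAD 11,985,186.15 ÷ 0.0735356 = ZAR 162,984,814.84
ZAR 162,984,814.84 ÷ 1.90324 = NOK 85,635,450.51
Profit = NOK 85,635,450.51 − NOK 84,686,000.00

Profit: NOK 949,450.51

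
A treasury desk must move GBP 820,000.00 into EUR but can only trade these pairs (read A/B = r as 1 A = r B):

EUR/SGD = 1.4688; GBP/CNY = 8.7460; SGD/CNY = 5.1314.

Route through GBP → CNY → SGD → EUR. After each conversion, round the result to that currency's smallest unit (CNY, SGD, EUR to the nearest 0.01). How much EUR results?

EUR 951,535.06

GBP 820,000.00 × 8.7460 = CNY 7,171,720.00
CNY 7,171,720.00 ÷ 5.1314 = SGD 1,397,614.69
SGD 1,397,614.69 ÷ 1.4688 = EUR 951,535.06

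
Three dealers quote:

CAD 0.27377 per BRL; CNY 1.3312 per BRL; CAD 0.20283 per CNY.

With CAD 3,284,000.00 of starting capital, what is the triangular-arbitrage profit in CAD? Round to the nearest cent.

Profitable loop is CAD → CNY → BRL → CAD:
CAD 3,284,000.00 ÷ 0.20283 = CNY 16,190,898.78
CNY 16,190,898.78 ÷ 1.3312 = BRL 12,162,634.30
BRL 12,162,634.30 × 0.27377 = CAD 3,329,764.39
Profit = CAD 3,329,764.39 − CAD 3,284,000.00

Profit: CAD 45,764.39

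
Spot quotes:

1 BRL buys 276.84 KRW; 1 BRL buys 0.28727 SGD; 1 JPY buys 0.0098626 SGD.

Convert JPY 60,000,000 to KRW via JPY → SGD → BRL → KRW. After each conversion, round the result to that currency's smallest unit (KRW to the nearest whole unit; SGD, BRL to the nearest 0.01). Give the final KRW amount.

JPY 60,000,000 × 0.0098626 = SGD 591,756.00
SGD 591,756.00 ÷ 0.28727 = BRL 2,059,929.68
BRL 2,059,929.68 × 276.84 = KRW 570,270,933

KRW 570,270,933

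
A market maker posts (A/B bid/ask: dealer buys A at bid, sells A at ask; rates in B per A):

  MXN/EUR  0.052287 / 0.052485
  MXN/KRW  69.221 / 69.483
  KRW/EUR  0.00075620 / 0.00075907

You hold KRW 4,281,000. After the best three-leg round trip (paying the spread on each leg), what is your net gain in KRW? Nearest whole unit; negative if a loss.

Net result: KRW -11,426 (no profitable arbitrage after spreads)

Best loop KRW → EUR → MXN → KRW:
KRW 4,281,000 × 0.00075620 (sell KRW at bid) = EUR 3,237.29
EUR 3,237.29 ÷ 0.052485 (buy MXN at ask) = MXN 61,680.33
MXN 61,680.33 × 69.221 (sell MXN at bid) = KRW 4,269,574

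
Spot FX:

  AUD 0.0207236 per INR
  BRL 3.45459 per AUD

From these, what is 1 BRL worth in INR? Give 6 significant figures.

BRL/INR = 13.9681

1 BRL ÷ 3.45459 = 0.28947 AUD
0.28947 AUD ÷ 0.0207236 = 13.9681 INR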